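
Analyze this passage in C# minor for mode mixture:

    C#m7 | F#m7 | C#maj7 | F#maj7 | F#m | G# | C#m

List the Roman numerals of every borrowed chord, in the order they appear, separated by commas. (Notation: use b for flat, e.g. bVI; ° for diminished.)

Imaj7, IVmaj7

In C# minor (with V from harmonic minor) the diatonic chords are C#m, D#dim, E, F#m, G#, A, B. Of the given chords, C#m7, F#m7, F#m, G# and C#m are diatonic. C#maj7 (C#–E#–G#–B#) doesn't fit — on degree 1 C# minor would have C#m (i). C#maj7 is the degree-1 chord of C# major, so it is the borrowed Imaj7. F#maj7 (F#–A#–C#–E#) doesn't fit — on degree 4 C# minor would have F#m (iv). F#maj7 is the degree-4 chord of C# major, so it is the borrowed IVmaj7.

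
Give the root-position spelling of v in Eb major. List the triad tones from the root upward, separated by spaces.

v is built on scale degree 5, which is Bb in both Eb major and its parallel. In Eb minor the chord on Bb is Bb–Db–F.

Bb Db F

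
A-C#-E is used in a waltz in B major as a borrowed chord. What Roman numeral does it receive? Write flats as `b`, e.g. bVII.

In B major scale degree 7 is A#; A is its lowered form, from B minor. A–C#–E is a major chord — the form found in B minor, not the diatonic vii° (A#dim). Borrowed into B major it is written bVII.

bVII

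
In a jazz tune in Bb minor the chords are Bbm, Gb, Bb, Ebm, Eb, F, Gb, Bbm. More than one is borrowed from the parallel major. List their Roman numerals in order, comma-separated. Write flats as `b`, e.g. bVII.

I, IV

Bb minor has the diatonic set Bbm, Cdim, Db, Ebm, F, Gb, Ab (with V from harmonic minor). Bbm, Gb, Ebm and F all belong to that set. But Bb (Bb–D–F) is foreign: the diatonic i on degree 1 is Bbm, whereas Bb comes from Bb major. It is labeled I. But Eb (Eb–G–Bb) is foreign: the diatonic iv on degree 4 is Ebm, whereas Eb comes from Bb major. It is labeled IV.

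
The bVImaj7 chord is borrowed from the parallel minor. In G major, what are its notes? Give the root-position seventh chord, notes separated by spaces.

Eb G Bb D

The root of bVImaj7 is the lowered 6th degree: E becomes Eb. Building the major-seventh chord from the parallel minor on Eb: Eb–G–Bb–D.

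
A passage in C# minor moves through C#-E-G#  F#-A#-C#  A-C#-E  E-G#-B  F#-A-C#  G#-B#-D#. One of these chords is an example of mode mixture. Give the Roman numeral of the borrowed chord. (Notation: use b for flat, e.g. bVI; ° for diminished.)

IV

The diatonic triads in C# minor (with V from harmonic minor) are C#m, D#dim, E, F#m, G#, A, B. C#–E–G# = C#m, A–C#–E = A, E–G#–B = E, F#–A–C# = F#m and G#–B#–D# = G# all belong to that set. F#–A#–C# doesn't fit — on degree 4 C# minor would have F#m (iv). F# is the degree-4 chord of C# major, so it is the borrowed IV.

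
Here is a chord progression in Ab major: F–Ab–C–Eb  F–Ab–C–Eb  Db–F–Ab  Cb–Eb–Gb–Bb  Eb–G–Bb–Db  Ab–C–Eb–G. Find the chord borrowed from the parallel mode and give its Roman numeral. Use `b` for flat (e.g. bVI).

Ab major has the diatonic set Ab, Bbm, Cm, Db, Eb, Fm, Gdim. Of the given chords, F–Ab–C–Eb = Fm7, Db–F–Ab = Db, Eb–G–Bb–Db = Eb7 and Ab–C–Eb–G = Abmaj7 are diatonic. But Cb–Eb–Gb–Bb is foreign: the diatonic iii on degree 3 is Cm, whereas Cbmaj7 comes from Ab minor. It is labeled bIIImaj7.

bIIImaj7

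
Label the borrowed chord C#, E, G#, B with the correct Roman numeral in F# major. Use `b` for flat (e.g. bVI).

The root C# is the diatonic 5th degree of F# major; the borrowing shows in the chord quality. C#–E–G#–B is a minor-seventh chord — the form found in F# minor, not the diatonic V (C#). Borrowed into F# major it is written v7.

v7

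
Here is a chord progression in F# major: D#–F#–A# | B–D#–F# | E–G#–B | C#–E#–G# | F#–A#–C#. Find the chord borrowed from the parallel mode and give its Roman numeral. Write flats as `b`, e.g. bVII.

In F# major the diatonic chords are F#, G#m, A#m, B, C#, D#m, E#dim. D#–F#–A# = D#m, B–D#–F# = B, C#–E#–G# = C# and F#–A#–C# = F# all belong to that set. E–G#–B doesn't fit — on degree 7 F# major would have E#dim (vii°). E is the degree-7 chord of F# minor, so it is the borrowed bVII.

bVII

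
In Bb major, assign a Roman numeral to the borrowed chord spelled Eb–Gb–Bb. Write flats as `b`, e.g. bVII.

iv

The root Eb is the diatonic 4th degree of Bb major; the borrowing shows in the chord quality. Diatonically Bb major has Eb (IV) on that degree; Eb–Gb–Bb is instead the minor chord native to Bb minor, so it takes the label iv.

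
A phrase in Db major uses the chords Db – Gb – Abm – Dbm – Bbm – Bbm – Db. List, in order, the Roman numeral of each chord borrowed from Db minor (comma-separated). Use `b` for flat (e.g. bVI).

The diatonic triads in Db major are Db, Ebm, Fm, Gb, Ab, Bbm, Cdim. Db, Gb and Bbm all belong to that set. But Abm (Ab–Cb–Eb) is foreign: the diatonic V on degree 5 is Ab, whereas Abm comes from Db minor. It is labeled v. Dbm (Db–Fb–Ab) is not: scale degree 1 in Db major carries Db (I). In Db minor the chord on that degree is Dbm, so here it functions as i, borrowed from the parallel minor.

v, i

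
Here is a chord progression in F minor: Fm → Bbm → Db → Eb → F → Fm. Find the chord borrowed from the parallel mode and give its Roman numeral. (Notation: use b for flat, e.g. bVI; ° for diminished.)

I

The diatonic triads in F minor (with V from harmonic minor) are Fm, Gdim, Ab, Bbm, C, Db, Eb. Fm, Bbm, Db and Eb all belong to that set. F (F–A–C) doesn't fit — on degree 1 F minor would have Fm (i). F is the degree-1 chord of F major, so it is the borrowed I.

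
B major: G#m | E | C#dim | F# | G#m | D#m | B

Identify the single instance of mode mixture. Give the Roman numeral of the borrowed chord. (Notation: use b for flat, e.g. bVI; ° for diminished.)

ii°

B major has the diatonic set B, C#m, D#m, E, F#, G#m, A#dim. G#m, E, F#, D#m and B are all diatonic. But C#dim (C#–E–G) is foreign: the diatonic ii on degree 2 is C#m, whereas C#dim comes from B minor. It is labeled ii°.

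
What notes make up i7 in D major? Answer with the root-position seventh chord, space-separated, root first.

i7 is built on scale degree 1, which is D in both D major and its parallel. In D minor the chord on D is D–F–A–C.

D F A C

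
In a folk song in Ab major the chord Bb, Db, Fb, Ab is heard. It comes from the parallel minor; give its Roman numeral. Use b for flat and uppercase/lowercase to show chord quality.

iiø7

Bb is scale degree 2 in Ab major. Diatonically Ab major has Bbm (ii) on that degree; Bb–Db–Fb–Ab is instead the half-diminished-seventh chord native to Ab minor, so it takes the label iiø7.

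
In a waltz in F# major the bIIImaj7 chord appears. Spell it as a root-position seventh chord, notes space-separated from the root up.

A C# E G#

Scale degree 3 in F# major is A#. bIIImaj7 uses the lowered form, A, taken from F# minor. Stacking thirds in F# minor on A gives A–C#–E–G#.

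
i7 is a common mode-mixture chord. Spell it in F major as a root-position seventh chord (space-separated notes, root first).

i7 is built on scale degree 1, which is F in both F major and its parallel. In F minor the chord on F is F–Ab–C–Eb.

F Ab C Eb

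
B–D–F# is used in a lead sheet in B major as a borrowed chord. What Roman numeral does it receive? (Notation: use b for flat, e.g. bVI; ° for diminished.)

The root B is the diatonic 1st degree of B major; the borrowing shows in the chord quality. B–D–F# is a minor chord — the form found in B minor, not the diatonic I (B). Borrowed into B major it is written i.

i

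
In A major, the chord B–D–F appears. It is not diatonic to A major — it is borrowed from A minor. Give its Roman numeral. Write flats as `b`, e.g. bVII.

The root B is the diatonic 2nd degree of A major; the borrowing shows in the chord quality. Diatonically A major has Bm (ii) on that degree; B–D–F is instead the diminished chord native to A minor, so it takes the label ii°.

ii°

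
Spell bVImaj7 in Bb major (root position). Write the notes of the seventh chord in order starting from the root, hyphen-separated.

The root of bVImaj7 is the lowered 6th degree: G becomes Gb. Stacking thirds in Bb minor on Gb gives Gb–Bb–Db–F.

Gb-Bb-Db-F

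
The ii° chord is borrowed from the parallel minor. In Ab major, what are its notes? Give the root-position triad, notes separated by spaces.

ii° is built on scale degree 2, which is Bb in both Ab major and its parallel. In Ab minor the chord on Bb is Bb–Db–Fb.

Bb Db Fb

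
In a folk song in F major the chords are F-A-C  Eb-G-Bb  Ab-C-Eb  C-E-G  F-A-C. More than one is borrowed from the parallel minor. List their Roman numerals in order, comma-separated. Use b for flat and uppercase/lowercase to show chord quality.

bVII, bIII

The diatonic triads in F major are F, Gm, Am, Bb, C, Dm, Edim. F–A–C = F and C–E–G = C are both diatonic. But Eb–G–Bb is foreign: the diatonic vii° on degree 7 is Edim, whereas Eb comes from F minor. It is labeled bVII. But Ab–C–Eb is foreign: the diatonic iii on degree 3 is Am, whereas Ab comes from F minor. It is labeled bIII.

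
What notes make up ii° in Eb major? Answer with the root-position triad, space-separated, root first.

The root, F, is scale degree 2 — the same note in Eb major and Eb minor; only the chord quality changes. In Eb minor the chord on F is F–Ab–Cb.

F Ab Cb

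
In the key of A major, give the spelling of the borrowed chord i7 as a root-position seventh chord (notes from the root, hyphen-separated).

A-C-E-G

The root, A, is scale degree 1 — the same note in A major and A minor; only the chord quality changes. In A minor the chord on A is A–C–E–G.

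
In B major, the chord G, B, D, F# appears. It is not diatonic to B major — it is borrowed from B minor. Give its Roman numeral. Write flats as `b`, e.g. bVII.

G is the lowered form of scale degree 6 in B major (the diatonic degree 6 is G#). G–B–D–F# is a major-seventh chord — the form found in B minor, not the diatonic vi (G#m). Borrowed into B major it is written bVImaj7.

bVImaj7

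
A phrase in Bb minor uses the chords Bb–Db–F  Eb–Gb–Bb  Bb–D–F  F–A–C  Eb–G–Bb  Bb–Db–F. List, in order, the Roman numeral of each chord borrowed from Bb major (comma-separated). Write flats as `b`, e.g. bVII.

In Bb minor (with V from harmonic minor) the diatonic chords are Bbm, Cdim, Db, Ebm, F, Gb, Ab. Of the given chords, Bb–Db–F = Bbm, Eb–Gb–Bb = Ebm and F–A–C = F are diatonic. But Bb–D–F is foreign: the diatonic i on degree 1 is Bbm, whereas Bb comes from Bb major. It is labeled I. But Eb–G–Bb is foreign: the diatonic iv on degree 4 is Ebm, whereas Eb comes from Bb major. It is labeled IV.

I, IV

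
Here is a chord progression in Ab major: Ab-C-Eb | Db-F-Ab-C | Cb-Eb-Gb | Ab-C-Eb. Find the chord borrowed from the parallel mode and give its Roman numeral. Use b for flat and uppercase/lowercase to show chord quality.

The diatonic triads in Ab major are Ab, Bbm, Cm, Db, Eb, Fm, Gdim. Of the given chords, Ab–C–Eb = Ab and Db–F–Ab–C = Dbmaj7 are diatonic. Cb–Eb–Gb is not: scale degree 3 in Ab major carries Cm (iii). In Ab minor the chord on that degree is Cb, so here it functions as bIII, borrowed from the parallel minor.

bIII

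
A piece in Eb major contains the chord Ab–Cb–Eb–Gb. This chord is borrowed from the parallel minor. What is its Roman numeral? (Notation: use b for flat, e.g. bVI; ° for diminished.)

Ab is scale degree 4 in Eb major. The diatonic chord on degree 4 would be Ab (IV), but Ab–Cb–Eb–Gb is the minor-seventh chord from Eb minor. As a borrowed chord it is labeled iv7.

iv7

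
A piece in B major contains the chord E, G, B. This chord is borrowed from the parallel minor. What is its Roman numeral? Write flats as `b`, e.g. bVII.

E is scale degree 4 in B major. E–G–B is a minor chord — the form found in B minor, not the diatonic IV (E). Borrowed into B major it is written iv.

iv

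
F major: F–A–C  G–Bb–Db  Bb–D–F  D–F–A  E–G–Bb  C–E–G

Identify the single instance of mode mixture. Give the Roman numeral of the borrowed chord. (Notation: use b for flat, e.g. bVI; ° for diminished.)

ii°

The diatonic triads in F major are F, Gm, Am, Bb, C, Dm, Edim. Of the given chords, F–A–C = F, Bb–D–F = Bb, D–F–A = Dm, E–G–Bb = Edim and C–E–G = C are diatonic. G–Bb–Db is not: scale degree 2 in F major carries Gm (ii). In F minor the chord on that degree is Gdim, so here it functions as ii°, borrowed from the parallel minor.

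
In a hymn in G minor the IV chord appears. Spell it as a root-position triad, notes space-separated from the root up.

C E G

The root, C, is scale degree 4 — the same note in G minor and G major; only the chord quality changes. Building the major chord from the parallel major on C: C–E–G.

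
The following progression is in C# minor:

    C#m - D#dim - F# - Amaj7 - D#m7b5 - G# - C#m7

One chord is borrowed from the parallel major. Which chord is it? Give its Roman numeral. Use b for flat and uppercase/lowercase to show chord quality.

IV

C# minor has the diatonic set C#m, D#dim, E, F#m, G#, A, B (with V from harmonic minor). Of the given chords, C#m, D#dim, Amaj7, D#m7b5, G# and C#m7 are diatonic. F# (F#–A#–C#) doesn't fit — on degree 4 C# minor would have F#m (iv). F# is the degree-4 chord of C# major, so it is the borrowed IV.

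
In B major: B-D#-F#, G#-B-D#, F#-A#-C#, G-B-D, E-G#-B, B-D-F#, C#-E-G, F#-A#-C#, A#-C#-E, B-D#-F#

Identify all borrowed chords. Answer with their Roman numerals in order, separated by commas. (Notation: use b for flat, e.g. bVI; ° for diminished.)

In B major the diatonic chords are B, C#m, D#m, E, F#, G#m, A#dim. Of the given chords, B–D#–F# = B, G#–B–D# = G#m, F#–A#–C# = F#, E–G#–B = E and A#–C#–E = A#dim are diatonic. G–B–D doesn't fit — on degree 6 B major would have G#m (vi). G is the degree-6 chord of B minor, so it is the borrowed bVI. But B–D–F# is foreign: the diatonic I on degree 1 is B, whereas Bm comes from B minor. It is labeled i. But C#–E–G is foreign: the diatonic ii on degree 2 is C#m, whereas C#dim comes from B minor. It is labeled ii°.

bVI, i, ii°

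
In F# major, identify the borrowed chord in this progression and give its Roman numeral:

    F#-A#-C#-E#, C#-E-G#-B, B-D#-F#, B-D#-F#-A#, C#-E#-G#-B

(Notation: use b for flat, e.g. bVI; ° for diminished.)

The diatonic triads in F# major are F#, G#m, A#m, B, C#, D#m, E#dim. Of the given chords, F#–A#–C#–E# = F#maj7, B–D#–F# = B, B–D#–F#–A# = Bmaj7 and C#–E#–G#–B = C#7 are diatonic. But C#–E–G#–B is foreign: the diatonic V on degree 5 is C#, whereas C#m7 comes from F# minor. It is labeled v7.

v7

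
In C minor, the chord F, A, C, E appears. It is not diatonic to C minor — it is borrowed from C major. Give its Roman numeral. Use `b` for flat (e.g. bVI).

IVmaj7

The root F is the diatonic 4th degree of C minor; the borrowing shows in the chord quality. F–A–C–E is a major-seventh chord — the form found in C major, not the diatonic iv (Fm). Borrowed into C minor it is written IVmaj7.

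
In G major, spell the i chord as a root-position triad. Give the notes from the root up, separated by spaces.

G Bb D

i is built on scale degree 1, which is G in both G major and its parallel. In G minor the chord on G is G–Bb–D.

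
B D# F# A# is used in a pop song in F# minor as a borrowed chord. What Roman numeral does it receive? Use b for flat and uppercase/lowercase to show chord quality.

IVmaj7

B is scale degree 4 in F# minor. Diatonically F# minor has Bm (iv) on that degree; B–D#–F#–A# is instead the major-seventh chord native to F# major, so it takes the label IVmaj7.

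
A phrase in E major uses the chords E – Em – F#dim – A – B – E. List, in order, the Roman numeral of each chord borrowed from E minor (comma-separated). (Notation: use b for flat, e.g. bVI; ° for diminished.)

i, ii°

In E major the diatonic chords are E, F#m, G#m, A, B, C#m, D#dim. E, A and B all belong to that set. Em (E–G–B) is not: scale degree 1 in E major carries E (I). In E minor the chord on that degree is Em, so here it functions as i, borrowed from the parallel minor. F#dim (F#–A–C) is not: scale degree 2 in E major carries F#m (ii). In E minor the chord on that degree is F#dim, so here it functions as ii°, borrowed from the parallel minor.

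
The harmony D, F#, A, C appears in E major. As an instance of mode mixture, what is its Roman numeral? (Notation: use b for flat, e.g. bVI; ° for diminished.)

In E major scale degree 7 is D#; D is its lowered form, from E minor. Diatonically E major has D#dim (vii°) on that degree; D–F#–A–C is instead the dominant-seventh chord native to E minor, so it takes the label bVII7.

bVII7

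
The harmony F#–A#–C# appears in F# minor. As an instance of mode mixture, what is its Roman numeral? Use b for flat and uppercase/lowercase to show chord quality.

I

F# is scale degree 1 in F# minor. F#–A#–C# is a major chord — the form found in F# major, not the diatonic i (F#m). Borrowed into F# minor it is written I.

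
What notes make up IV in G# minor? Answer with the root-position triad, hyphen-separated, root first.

The root, C#, is scale degree 4 — the same note in G# minor and G# major; only the chord quality changes. Stacking thirds in G# major on C# gives C#–E#–G#.

C#-E#-G#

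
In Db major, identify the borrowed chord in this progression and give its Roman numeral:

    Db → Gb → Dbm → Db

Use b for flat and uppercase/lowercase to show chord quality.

i

Db major has the diatonic set Db, Ebm, Fm, Gb, Ab, Bbm, Cdim. Db and Gb are both diatonic. But Dbm (Db–Fb–Ab) is foreign: the diatonic I on degree 1 is Db, whereas Dbm comes from Db minor. It is labeled i.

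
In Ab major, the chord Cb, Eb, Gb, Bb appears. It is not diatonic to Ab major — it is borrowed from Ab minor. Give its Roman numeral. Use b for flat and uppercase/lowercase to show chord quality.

In Ab major scale degree 3 is C; Cb is its lowered form, from Ab minor. Cb–Eb–Gb–Bb is a major-seventh chord — the form found in Ab minor, not the diatonic iii (Cm). Borrowed into Ab major it is written bIIImaj7.

bIIImaj7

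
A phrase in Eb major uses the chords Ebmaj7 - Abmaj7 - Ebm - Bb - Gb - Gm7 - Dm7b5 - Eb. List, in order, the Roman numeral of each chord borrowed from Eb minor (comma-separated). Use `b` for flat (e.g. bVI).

Eb major has the diatonic set Eb, Fm, Gm, Ab, Bb, Cm, Ddim. Ebmaj7, Abmaj7, Bb, Gm7, Dm7b5 and Eb are all diatonic. Ebm (Eb–Gb–Bb) doesn't fit — on degree 1 Eb major would have Eb (I). Ebm is the degree-1 chord of Eb minor, so it is the borrowed i. Gb (Gb–Bb–Db) is not: scale degree 3 in Eb major carries Gm (iii). In Eb minor the chord on that degree is Gb, so here it functions as bIII, borrowed from the parallel minor.

i, bIII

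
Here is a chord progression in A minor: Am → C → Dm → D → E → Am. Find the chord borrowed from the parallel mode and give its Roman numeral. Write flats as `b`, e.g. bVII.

A minor has the diatonic set Am, Bdim, C, Dm, E, F, G (with V from harmonic minor). Am, C, Dm and E are all diatonic. D (D–F#–A) doesn't fit — on degree 4 A minor would have Dm (iv). D is the degree-4 chord of A major, so it is the borrowed IV.

IV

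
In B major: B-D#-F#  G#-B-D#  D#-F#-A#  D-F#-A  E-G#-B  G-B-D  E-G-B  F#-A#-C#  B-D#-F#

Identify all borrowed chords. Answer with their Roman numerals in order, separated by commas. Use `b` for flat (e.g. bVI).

bIII, bVI, iv

In B major the diatonic chords are B, C#m, D#m, E, F#, G#m, A#dim. B–D#–F# = B, G#–B–D# = G#m, D#–F#–A# = D#m, E–G#–B = E and F#–A#–C# = F# all belong to that set. D–F#–A is not: scale degree 3 in B major carries D#m (iii). In B minor the chord on that degree is D, so here it functions as bIII, borrowed from the parallel minor. But G–B–D is foreign: the diatonic vi on degree 6 is G#m, whereas G comes from B minor. It is labeled bVI. But E–G–B is foreign: the diatonic IV on degree 4 is E, whereas Em comes from B minor. It is labeled iv.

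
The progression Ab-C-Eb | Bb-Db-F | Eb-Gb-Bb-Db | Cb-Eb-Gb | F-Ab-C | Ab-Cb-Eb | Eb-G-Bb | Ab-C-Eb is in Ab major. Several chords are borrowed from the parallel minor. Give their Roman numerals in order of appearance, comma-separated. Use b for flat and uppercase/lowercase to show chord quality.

The diatonic triads in Ab major are Ab, Bbm, Cm, Db, Eb, Fm, Gdim. Of the given chords, Ab–C–Eb = Ab, Bb–Db–F = Bbm, F–Ab–C = Fm and Eb–G–Bb = Eb are diatonic. Eb–Gb–Bb–Db doesn't fit — on degree 5 Ab major would have Eb (V). Ebm7 is the degree-5 chord of Ab minor, so it is the borrowed v7. Cb–Eb–Gb doesn't fit — on degree 3 Ab major would have Cm (iii). Cb is the degree-3 chord of Ab minor, so it is the borrowed bIII. But Ab–Cb–Eb is foreign: the diatonic I on degree 1 is Ab, whereas Abm comes from Ab minor. It is labeled i.

v7, bIII, i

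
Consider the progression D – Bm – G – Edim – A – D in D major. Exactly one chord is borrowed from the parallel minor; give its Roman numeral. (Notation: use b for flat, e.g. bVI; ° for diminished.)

ii°

The diatonic triads in D major are D, Em, F#m, G, A, Bm, C#dim. D, Bm, G and A are all diatonic. But Edim (E–G–Bb) is foreign: the diatonic ii on degree 2 is Em, whereas Edim comes from D minor. It is labeled ii°.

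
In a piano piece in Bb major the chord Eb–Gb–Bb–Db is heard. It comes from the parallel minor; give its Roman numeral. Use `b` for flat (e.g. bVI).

Eb is scale degree 4 in Bb major. Diatonically Bb major has Eb (IV) on that degree; Eb–Gb–Bb–Db is instead the minor-seventh chord native to Bb minor, so it takes the label iv7.

iv7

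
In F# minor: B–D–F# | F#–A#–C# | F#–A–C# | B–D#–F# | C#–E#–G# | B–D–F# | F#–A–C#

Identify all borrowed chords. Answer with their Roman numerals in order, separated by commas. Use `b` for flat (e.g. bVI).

I, IV

F# minor has the diatonic set F#m, G#dim, A, Bm, C#, D, E (with V from harmonic minor). B–D–F# = Bm, F#–A–C# = F#m and C#–E#–G# = C# all belong to that set. F#–A#–C# doesn't fit — on degree 1 F# minor would have F#m (i). F# is the degree-1 chord of F# major, so it is the borrowed I. B–D#–F# doesn't fit — on degree 4 F# minor would have Bm (iv). B is the degree-4 chord of F# major, so it is the borrowed IV.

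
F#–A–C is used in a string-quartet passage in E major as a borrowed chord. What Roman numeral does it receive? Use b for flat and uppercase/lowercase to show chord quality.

F# is scale degree 2 in E major. F#–A–C is a diminished chord — the form found in E minor, not the diatonic ii (F#m). Borrowed into E major it is written ii°.

ii°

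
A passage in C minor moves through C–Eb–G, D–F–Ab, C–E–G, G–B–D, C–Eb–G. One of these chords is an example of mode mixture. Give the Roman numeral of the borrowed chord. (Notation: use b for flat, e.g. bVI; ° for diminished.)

I

In C minor (with V from harmonic minor) the diatonic chords are Cm, Ddim, Eb, Fm, G, Ab, Bb. C–Eb–G = Cm, D–F–Ab = Ddim and G–B–D = G all belong to that set. But C–E–G is foreign: the diatonic i on degree 1 is Cm, whereas C comes from C major. It is labeled I.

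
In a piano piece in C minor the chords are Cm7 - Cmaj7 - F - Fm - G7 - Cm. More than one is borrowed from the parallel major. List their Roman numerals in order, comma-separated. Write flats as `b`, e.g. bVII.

C minor has the diatonic set Cm, Ddim, Eb, Fm, G, Ab, Bb (with V from harmonic minor). Cm7, Fm, G7 and Cm are all diatonic. Cmaj7 (C–E–G–B) is not: scale degree 1 in C minor carries Cm (i). In C major the chord on that degree is Cmaj7, so here it functions as Imaj7, borrowed from the parallel major. F (F–A–C) doesn't fit — on degree 4 C minor would have Fm (iv). F is the degree-4 chord of C major, so it is the borrowed IV.

Imaj7, IV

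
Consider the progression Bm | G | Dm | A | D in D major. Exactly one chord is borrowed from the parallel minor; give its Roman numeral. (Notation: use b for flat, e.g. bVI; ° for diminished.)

D major has the diatonic set D, Em, F#m, G, A, Bm, C#dim. Bm, G, A and D all belong to that set. Dm (D–F–A) doesn't fit — on degree 1 D major would have D (I). Dm is the degree-1 chord of D minor, so it is the borrowed i.

i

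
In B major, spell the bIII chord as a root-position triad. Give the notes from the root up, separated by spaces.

The root of bIII is the lowered 3rd degree: D# becomes D. Stacking thirds in B minor on D gives D–F#–A.

D F# A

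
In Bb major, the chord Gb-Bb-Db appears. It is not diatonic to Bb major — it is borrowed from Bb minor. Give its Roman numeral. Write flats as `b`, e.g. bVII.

In Bb major scale degree 6 is G; Gb is its lowered form, from Bb minor. Gb–Bb–Db is a major chord — the form found in Bb minor, not the diatonic vi (Gm). Borrowed into Bb major it is written bVI.

bVI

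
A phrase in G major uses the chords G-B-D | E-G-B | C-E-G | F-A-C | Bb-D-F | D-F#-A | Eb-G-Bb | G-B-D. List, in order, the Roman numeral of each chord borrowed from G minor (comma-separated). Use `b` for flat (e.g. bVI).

G major has the diatonic set G, Am, Bm, C, D, Em, F#dim. Of the given chords, G–B–D = G, E–G–B = Em, C–E–G = C and D–F#–A = D are diatonic. F–A–C doesn't fit — on degree 7 G major would have F#dim (vii°). F is the degree-7 chord of G minor, so it is the borrowed bVII. Bb–D–F is not: scale degree 3 in G major carries Bm (iii). In G minor the chord on that degree is Bb, so here it functions as bIII, borrowed from the parallel minor. But Eb–G–Bb is foreign: the diatonic vi on degree 6 is Em, whereas Eb comes from G minor. It is labeled bVI.

bVII, bIII, bVI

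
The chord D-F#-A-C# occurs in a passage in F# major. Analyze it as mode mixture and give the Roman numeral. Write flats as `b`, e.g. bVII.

bVImaj7

In F# major scale degree 6 is D#; D is its lowered form, from F# minor. The diatonic chord on degree 6 would be D#m (vi), but D–F#–A–C# is the major-seventh chord from F# minor. As a borrowed chord it is labeled bVImaj7.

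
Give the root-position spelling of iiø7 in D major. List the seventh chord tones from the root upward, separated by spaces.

E G Bb D

The root, E, is scale degree 2 — the same note in D major and D minor; only the chord quality changes. Building the half-diminished-seventh chord from the parallel minor on E: E–G–Bb–D.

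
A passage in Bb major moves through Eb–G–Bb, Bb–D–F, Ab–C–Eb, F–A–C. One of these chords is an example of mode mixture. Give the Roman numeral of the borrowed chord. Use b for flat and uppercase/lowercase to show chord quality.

In Bb major the diatonic chords are Bb, Cm, Dm, Eb, F, Gm, Adim. Of the given chords, Eb–G–Bb = Eb, Bb–D–F = Bb and F–A–C = F are diatonic. But Ab–C–Eb is foreign: the diatonic vii° on degree 7 is Adim, whereas Ab comes from Bb minor. It is labeled bVII.

bVII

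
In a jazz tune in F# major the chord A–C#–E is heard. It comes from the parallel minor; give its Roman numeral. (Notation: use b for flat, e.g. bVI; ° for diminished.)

bIII

A is the lowered form of scale degree 3 in F# major (the diatonic degree 3 is A#). Diatonically F# major has A#m (iii) on that degree; A–C#–E is instead the major chord native to F# minor, so it takes the label bIII.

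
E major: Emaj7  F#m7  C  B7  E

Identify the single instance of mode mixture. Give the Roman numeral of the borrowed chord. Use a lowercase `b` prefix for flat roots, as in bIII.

The diatonic triads in E major are E, F#m, G#m, A, B, C#m, D#dim. Emaj7, F#m7, B7 and E are all diatonic. But C (C–E–G) is foreign: the diatonic vi on degree 6 is C#m, whereas C comes from E minor. It is labeled bVI.

bVI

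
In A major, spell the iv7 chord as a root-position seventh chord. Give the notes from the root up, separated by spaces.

D F A C

iv7 is built on scale degree 4, which is D in both A major and its parallel. Stacking thirds in A minor on D gives D–F–A–C.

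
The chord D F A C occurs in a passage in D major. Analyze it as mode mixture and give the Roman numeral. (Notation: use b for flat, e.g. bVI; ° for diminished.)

i7

D is scale degree 1 in D major. D–F–A–C is a minor-seventh chord — the form found in D minor, not the diatonic I (D). Borrowed into D major it is written i7.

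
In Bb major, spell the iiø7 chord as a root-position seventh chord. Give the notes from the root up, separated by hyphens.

The root, C, is scale degree 2 — the same note in Bb major and Bb minor; only the chord quality changes. In Bb minor the chord on C is C–Eb–Gb–Bb.

C-Eb-Gb-Bb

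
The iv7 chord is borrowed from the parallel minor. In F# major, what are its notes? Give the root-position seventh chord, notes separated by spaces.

The root, B, is scale degree 4 — the same note in F# major and F# minor; only the chord quality changes. In F# minor the chord on B is B–D–F#–A.

B D F# A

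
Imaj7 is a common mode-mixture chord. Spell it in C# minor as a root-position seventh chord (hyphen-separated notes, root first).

Imaj7 is built on scale degree 1, which is C# in both C# minor and its parallel. In C# major the chord on C# is C#–E#–G#–B#.

C#-E#-G#-B#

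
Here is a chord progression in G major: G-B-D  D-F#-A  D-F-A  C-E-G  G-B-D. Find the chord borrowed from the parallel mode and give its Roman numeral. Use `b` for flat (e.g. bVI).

v

The diatonic triads in G major are G, Am, Bm, C, D, Em, F#dim. G–B–D = G, D–F#–A = D and C–E–G = C all belong to that set. D–F–A doesn't fit — on degree 5 G major would have D (V). Dm is the degree-5 chord of G minor, so it is the borrowed v.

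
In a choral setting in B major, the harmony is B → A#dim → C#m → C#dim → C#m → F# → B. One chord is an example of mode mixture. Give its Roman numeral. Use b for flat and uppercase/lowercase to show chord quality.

The diatonic triads in B major are B, C#m, D#m, E, F#, G#m, A#dim. B, A#dim, C#m and F# all belong to that set. C#dim (C#–E–G) is not: scale degree 2 in B major carries C#m (ii). In B minor the chord on that degree is C#dim, so here it functions as ii°, borrowed from the parallel minor.

ii°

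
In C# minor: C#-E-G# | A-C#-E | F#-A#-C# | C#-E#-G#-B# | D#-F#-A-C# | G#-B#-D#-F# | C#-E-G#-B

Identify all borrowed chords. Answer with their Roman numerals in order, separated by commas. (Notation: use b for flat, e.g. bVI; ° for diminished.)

IV, Imaj7

In C# minor (with V from harmonic minor) the diatonic chords are C#m, D#dim, E, F#m, G#, A, B. C#–E–G# = C#m, A–C#–E = A, D#–F#–A–C# = D#m7b5, G#–B#–D#–F# = G#7 and C#–E–G#–B = C#m7 all belong to that set. F#–A#–C# doesn't fit — on degree 4 C# minor would have F#m (iv). F# is the degree-4 chord of C# major, so it is the borrowed IV. C#–E#–G#–B# doesn't fit — on degree 1 C# minor would have C#m (i). C#maj7 is the degree-1 chord of C# major, so it is the borrowed Imaj7.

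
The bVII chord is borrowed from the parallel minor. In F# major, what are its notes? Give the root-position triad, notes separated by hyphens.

E-G#-B

bVII is built on the lowered scale degree 7. In F# major degree 7 is E#; lowered it becomes E. Stacking thirds in F# minor on E gives E–G#–B.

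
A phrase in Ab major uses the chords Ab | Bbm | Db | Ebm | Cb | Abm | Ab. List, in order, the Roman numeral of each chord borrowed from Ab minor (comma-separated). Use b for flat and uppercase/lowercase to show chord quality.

v, bIII, i

In Ab major the diatonic chords are Ab, Bbm, Cm, Db, Eb, Fm, Gdim. Of the given chords, Ab, Bbm and Db are diatonic. Ebm (Eb–Gb–Bb) doesn't fit — on degree 5 Ab major would have Eb (V). Ebm is the degree-5 chord of Ab minor, so it is the borrowed v. Cb (Cb–Eb–Gb) is not: scale degree 3 in Ab major carries Cm (iii). In Ab minor the chord on that degree is Cb, so here it functions as bIII, borrowed from the parallel minor. But Abm (Ab–Cb–Eb) is foreign: the diatonic I on degree 1 is Ab, whereas Abm comes from Ab minor. It is labeled i.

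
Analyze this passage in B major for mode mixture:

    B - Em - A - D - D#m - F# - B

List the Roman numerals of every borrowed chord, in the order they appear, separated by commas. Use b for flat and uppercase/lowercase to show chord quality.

iv, bVII, bIII

In B major the diatonic chords are B, C#m, D#m, E, F#, G#m, A#dim. B, D#m and F# are all diatonic. Em (E–G–B) doesn't fit — on degree 4 B major would have E (IV). Em is the degree-4 chord of B minor, so it is the borrowed iv. A (A–C#–E) doesn't fit — on degree 7 B major would have A#dim (vii°). A is the degree-7 chord of B minor, so it is the borrowed bVII. D (D–F#–A) doesn't fit — on degree 3 B major would have D#m (iii). D is the degree-3 chord of B minor, so it is the borrowed bIII.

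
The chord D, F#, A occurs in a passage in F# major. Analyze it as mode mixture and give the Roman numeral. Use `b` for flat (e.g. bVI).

bVI

The root D is the lowered 6th scale degree — diatonically F# major has D# there. The diatonic chord on degree 6 would be D#m (vi), but D–F#–A is the major chord from F# minor. As a borrowed chord it is labeled bVI.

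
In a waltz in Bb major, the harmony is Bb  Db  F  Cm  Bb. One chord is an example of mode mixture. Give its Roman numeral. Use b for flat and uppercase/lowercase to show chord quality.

In Bb major the diatonic chords are Bb, Cm, Dm, Eb, F, Gm, Adim. Bb, F and Cm all belong to that set. Db (Db–F–Ab) is not: scale degree 3 in Bb major carries Dm (iii). In Bb minor the chord on that degree is Db, so here it functions as bIII, borrowed from the parallel minor.

bIII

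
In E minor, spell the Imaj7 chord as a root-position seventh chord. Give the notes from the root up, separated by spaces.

The root, E, is scale degree 1 — the same note in E minor and E major; only the chord quality changes. Building the major-seventh chord from the parallel major on E: E–G#–B–D#.

E G# B D#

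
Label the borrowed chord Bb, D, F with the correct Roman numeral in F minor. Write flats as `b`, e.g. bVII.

Bb is scale degree 4 in F minor. The diatonic chord on degree 4 would be Bbm (iv), but Bb–D–F is the major chord from F major. As a borrowed chord it is labeled IV.

IV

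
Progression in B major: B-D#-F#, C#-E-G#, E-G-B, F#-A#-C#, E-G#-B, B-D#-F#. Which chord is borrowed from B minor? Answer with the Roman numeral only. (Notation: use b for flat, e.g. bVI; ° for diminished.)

B major has the diatonic set B, C#m, D#m, E, F#, G#m, A#dim. B–D#–F# = B, C#–E–G# = C#m, F#–A#–C# = F# and E–G#–B = E are all diatonic. E–G–B is not: scale degree 4 in B major carries E (IV). In B minor the chord on that degree is Em, so here it functions as iv, borrowed from the parallel minor.

iv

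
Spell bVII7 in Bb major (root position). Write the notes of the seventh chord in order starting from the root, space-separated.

Ab C Eb Gb

bVII7 is built on the lowered scale degree 7. In Bb major degree 7 is A; lowered it becomes Ab. Building the dominant-seventh chord from the parallel minor on Ab: Ab–C–Eb–Gb.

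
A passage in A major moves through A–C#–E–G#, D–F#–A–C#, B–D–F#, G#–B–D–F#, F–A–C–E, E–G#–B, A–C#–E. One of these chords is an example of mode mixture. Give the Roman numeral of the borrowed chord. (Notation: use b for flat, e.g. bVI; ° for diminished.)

In A major the diatonic chords are A, Bm, C#m, D, E, F#m, G#dim. A–C#–E–G# = Amaj7, D–F#–A–C# = Dmaj7, B–D–F# = Bm, G#–B–D–F# = G#m7b5, E–G#–B = E and A–C#–E = A are all diatonic. F–A–C–E doesn't fit — on degree 6 A major would have F#m (vi). Fmaj7 is the degree-6 chord of A minor, so it is the borrowed bVImaj7.

bVImaj7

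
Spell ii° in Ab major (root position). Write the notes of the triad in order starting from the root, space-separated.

The root, Bb, is scale degree 2 — the same note in Ab major and Ab minor; only the chord quality changes. In Ab minor the chord on Bb is Bb–Db–Fb.

Bb Db Fb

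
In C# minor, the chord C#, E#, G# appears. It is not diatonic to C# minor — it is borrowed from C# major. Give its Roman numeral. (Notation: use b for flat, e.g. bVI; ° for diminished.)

C# is scale degree 1 in C# minor. The diatonic chord on degree 1 would be C#m (i), but C#–E#–G# is the major chord from C# major. As a borrowed chord it is labeled I.

I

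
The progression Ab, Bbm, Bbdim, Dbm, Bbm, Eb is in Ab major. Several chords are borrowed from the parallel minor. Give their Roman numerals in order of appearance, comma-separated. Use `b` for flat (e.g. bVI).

In Ab major the diatonic chords are Ab, Bbm, Cm, Db, Eb, Fm, Gdim. Ab, Bbm and Eb are all diatonic. Bbdim (Bb–Db–Fb) doesn't fit — on degree 2 Ab major would have Bbm (ii). Bbdim is the degree-2 chord of Ab minor, so it is the borrowed ii°. But Dbm (Db–Fb–Ab) is foreign: the diatonic IV on degree 4 is Db, whereas Dbm comes from Ab minor. It is labeled iv.

ii°, iv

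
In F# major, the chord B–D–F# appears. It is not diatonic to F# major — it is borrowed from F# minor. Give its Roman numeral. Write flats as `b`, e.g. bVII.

B is scale degree 4 in F# major. Diatonically F# major has B (IV) on that degree; B–D–F# is instead the minor chord native to F# minor, so it takes the label iv.

iv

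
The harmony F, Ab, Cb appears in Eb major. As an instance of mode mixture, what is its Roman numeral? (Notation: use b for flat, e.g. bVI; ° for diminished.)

ii°

F is scale degree 2 in Eb major. F–Ab–Cb is a diminished chord — the form found in Eb minor, not the diatonic ii (Fm). Borrowed into Eb major it is written ii°.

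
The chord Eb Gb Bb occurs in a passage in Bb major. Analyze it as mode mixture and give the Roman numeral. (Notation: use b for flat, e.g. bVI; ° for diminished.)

Eb is scale degree 4 in Bb major. Eb–Gb–Bb is a minor chord — the form found in Bb minor, not the diatonic IV (Eb). Borrowed into Bb major it is written iv.

iv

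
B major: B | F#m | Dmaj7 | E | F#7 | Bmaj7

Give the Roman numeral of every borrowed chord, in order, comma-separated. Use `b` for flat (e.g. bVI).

The diatonic triads in B major are B, C#m, D#m, E, F#, G#m, A#dim. Of the given chords, B, E, F#7 and Bmaj7 are diatonic. F#m (F#–A–C#) is not: scale degree 5 in B major carries F# (V). In B minor the chord on that degree is F#m, so here it functions as v, borrowed from the parallel minor. But Dmaj7 (D–F#–A–C#) is foreign: the diatonic iii on degree 3 is D#m, whereas Dmaj7 comes from B minor. It is labeled bIIImaj7.

v, bIIImaj7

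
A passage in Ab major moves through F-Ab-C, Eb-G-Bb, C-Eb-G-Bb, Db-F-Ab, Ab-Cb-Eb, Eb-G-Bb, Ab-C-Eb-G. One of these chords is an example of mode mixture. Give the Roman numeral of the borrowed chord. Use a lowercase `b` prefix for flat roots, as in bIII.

In Ab major the diatonic chords are Ab, Bbm, Cm, Db, Eb, Fm, Gdim. Of the given chords, F–Ab–C = Fm, Eb–G–Bb = Eb, C–Eb–G–Bb = Cm7, Db–F–Ab = Db and Ab–C–Eb–G = Abmaj7 are diatonic. But Ab–Cb–Eb is foreign: the diatonic I on degree 1 is Ab, whereas Abm comes from Ab minor. It is labeled i.

i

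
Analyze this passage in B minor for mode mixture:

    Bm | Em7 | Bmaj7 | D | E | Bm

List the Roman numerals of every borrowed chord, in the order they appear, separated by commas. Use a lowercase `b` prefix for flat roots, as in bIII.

In B minor (with V from harmonic minor) the diatonic chords are Bm, C#dim, D, Em, F#, G, A. Bm, Em7 and D all belong to that set. Bmaj7 (B–D#–F#–A#) doesn't fit — on degree 1 B minor would have Bm (i). Bmaj7 is the degree-1 chord of B major, so it is the borrowed Imaj7. E (E–G#–B) doesn't fit — on degree 4 B minor would have Em (iv). E is the degree-4 chord of B major, so it is the borrowed IV.

Imaj7, IV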